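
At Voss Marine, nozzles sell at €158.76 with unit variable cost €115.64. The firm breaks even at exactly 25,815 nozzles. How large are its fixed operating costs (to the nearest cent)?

€1,113,142.80

Each unit contributes €158.76 − €115.64 = €43.12.
Fixed costs = break-even units × CM = 25,815 × €43.12 = €1,113,142.80.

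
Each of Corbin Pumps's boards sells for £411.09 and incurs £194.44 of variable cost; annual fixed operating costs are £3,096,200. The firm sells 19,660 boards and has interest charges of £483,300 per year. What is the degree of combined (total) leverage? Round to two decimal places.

At 19,660 units, contribution = 19,660 × £216.65 = £4,259,339.00.
Subtracting fixed costs: EBIT = £4,259,339.00 − £3,096,200 = £1,163,139.00. Interest = £483,300.00, so EBIT − I = £679,839.00.
Degree of total leverage = total CM / (EBIT − interest) = £4,259,339.00 / £679,839.00 = 6.2652.

6.27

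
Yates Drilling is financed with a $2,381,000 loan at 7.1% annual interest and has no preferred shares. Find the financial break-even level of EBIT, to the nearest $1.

$169,051

Annual interest = 7.1% × $2,381,000 = $169,051.00.
With no preferred dividends, EPS = 0 when EBIT exactly covers interest, so the financial break-even EBIT is $169,051.00.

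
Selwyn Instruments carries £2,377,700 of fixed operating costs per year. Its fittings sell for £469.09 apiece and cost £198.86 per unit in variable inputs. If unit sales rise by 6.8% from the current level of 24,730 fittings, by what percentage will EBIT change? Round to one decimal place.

Total contribution margin = 24,730 × £270.23 = £6,682,787.90.
Operating income = contribution − fixed costs = £6,682,787.90 − £2,377,700 = £4,305,087.90.
DOL = contribution ÷ EBIT = £6,682,787.90 ÷ £4,305,087.90 = 1.5523.
So EBIT moves 1.5523 × (+6.8%) = +10.6%.

+10.6%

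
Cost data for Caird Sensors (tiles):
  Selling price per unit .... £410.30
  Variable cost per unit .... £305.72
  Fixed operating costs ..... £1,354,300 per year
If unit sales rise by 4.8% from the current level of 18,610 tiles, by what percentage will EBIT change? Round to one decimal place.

+15.8%

Contribution at this volume is 18,610 × £104.58 = £1,946,233.80.
Operating income = contribution − fixed costs = £1,946,233.80 − £1,354,300 = £591,933.80.
Degree of operating leverage = £1,946,233.80 / £591,933.80 = 3.2879.
Operating income changes by 3.2879 × +4.8% = +15.8%.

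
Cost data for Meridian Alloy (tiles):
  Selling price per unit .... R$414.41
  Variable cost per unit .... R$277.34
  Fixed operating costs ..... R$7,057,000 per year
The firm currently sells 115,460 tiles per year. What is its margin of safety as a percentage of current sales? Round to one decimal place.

55.4%

Unit CM = price − variable cost = R$414.41 − R$277.34 = R$137.07. Break-even units = R$7,057,000 ÷ R$137.07 = 51,484.64; break-even revenue = 51,484.64 × R$414.41 = R$21,335,750.86.
Actual sales revenue = 115,460 × R$414.41 = R$47,847,778.60.
Margin of safety = (R$47,847,778.60 − R$21,335,750.86) ÷ R$47,847,778.60 = 55.4%.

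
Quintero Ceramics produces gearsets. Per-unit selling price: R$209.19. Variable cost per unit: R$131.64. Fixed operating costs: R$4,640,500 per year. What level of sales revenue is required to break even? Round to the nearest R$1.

R$12,517,681

CM per unit = R$209.19 − R$131.64 = R$77.55; CM ratio = R$77.55 / R$209.19 = 0.3707.
Break-even sales = FC ÷ CM ratio = R$4,640,500 × R$209.19 / R$77.55 = R$12,517,681.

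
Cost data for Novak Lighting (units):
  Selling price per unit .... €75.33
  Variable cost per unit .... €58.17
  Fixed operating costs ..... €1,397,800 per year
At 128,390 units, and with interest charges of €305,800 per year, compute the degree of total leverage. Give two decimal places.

4.41

Total contribution margin = 128,390 × €17.16 = €2,203,172.40.
Operating income = contribution − fixed costs = €2,203,172.40 − €1,397,800 = €805,372.40. Interest = €305,800.00.
DOL = €2,203,172.40 ÷ €805,372.40 = 2.7356; DFL = €805,372.40 ÷ €499,572.40 = 1.6121.
Combined leverage = 2.7356 × 1.6121 = 4.4101.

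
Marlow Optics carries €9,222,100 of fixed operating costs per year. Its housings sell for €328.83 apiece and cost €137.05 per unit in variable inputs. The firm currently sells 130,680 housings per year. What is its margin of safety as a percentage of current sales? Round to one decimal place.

63.2%

Unit CM = price − variable cost = €328.83 − €137.05 = €191.78. Break-even units = €9,222,100 ÷ €191.78 = 48,086.87; break-even revenue = 48,086.87 × €328.83 = €15,812,405.58.
Actual sales revenue = 130,680 × €328.83 = €42,971,504.40.
Margin of safety = (€42,971,504.40 − €15,812,405.58) ÷ €42,971,504.40 = 63.2%.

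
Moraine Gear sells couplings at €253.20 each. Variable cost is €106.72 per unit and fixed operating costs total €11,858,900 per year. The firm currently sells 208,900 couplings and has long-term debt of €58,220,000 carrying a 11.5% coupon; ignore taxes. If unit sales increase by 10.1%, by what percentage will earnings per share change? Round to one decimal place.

+25.7%

Contribution at this volume is 208,900 × €146.48 = €30,599,672.00.
Subtracting fixed costs: EBIT = €30,599,672.00 − €11,858,900 = €18,740,772.00.
After interest of €6,695,300.00, pre-tax earnings = €12,045,472.00.
Degree of combined leverage = contribution ÷ (EBIT − I) = €30,599,672.00 ÷ €12,045,472.00 = 2.5403.
EPS therefore changes by 2.5403 × (+10.1%) = +25.7%.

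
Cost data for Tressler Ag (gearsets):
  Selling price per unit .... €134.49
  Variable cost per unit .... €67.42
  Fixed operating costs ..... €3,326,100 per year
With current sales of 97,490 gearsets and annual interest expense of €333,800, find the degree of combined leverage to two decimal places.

Contribution at this volume is 97,490 × €67.07 = €6,538,654.30.
Operating income = contribution − fixed costs = €6,538,654.30 − €3,326,100 = €3,212,554.30. Interest = €333,800.00, so EBIT − I = €2,878,754.30.
DCL = contribution ÷ (EBIT − I) = €6,538,654.30 ÷ €2,878,754.30 = 2.2713.

2.27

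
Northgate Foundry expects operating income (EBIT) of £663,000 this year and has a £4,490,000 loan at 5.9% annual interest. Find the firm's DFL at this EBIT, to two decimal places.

1.67

Interest = £264,910.00.
Degree of financial leverage = EBIT / (EBIT − interest) = £663,000 / £398,090.00 = 1.6655.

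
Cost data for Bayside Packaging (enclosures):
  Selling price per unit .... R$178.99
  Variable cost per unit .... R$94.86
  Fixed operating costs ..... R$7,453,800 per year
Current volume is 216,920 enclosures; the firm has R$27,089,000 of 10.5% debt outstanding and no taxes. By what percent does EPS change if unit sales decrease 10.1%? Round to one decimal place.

Contribution at this volume is 216,920 × R$84.13 = R$18,249,479.60.
Subtracting fixed costs: EBIT = R$18,249,479.60 − R$7,453,800 = R$10,795,679.60.
After interest of R$2,844,345.00, pre-tax earnings = R$7,951,334.60.
Degree of combined leverage = contribution ÷ (EBIT − I) = R$18,249,479.60 ÷ R$7,951,334.60 = 2.2951.
%ΔEPS = DCL × %ΔSales = 2.2951 × -10.1% = -23.2%.

-23.2%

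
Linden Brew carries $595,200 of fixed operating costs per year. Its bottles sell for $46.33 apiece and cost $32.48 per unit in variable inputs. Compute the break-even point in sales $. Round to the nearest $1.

CM per unit = $46.33 − $32.48 = $13.85; CM ratio = $13.85 / $46.33 = 0.2989.
Break-even sales = FC ÷ CM ratio = $595,200 × $46.33 / $13.85 = $1,991,019.

$1,991,019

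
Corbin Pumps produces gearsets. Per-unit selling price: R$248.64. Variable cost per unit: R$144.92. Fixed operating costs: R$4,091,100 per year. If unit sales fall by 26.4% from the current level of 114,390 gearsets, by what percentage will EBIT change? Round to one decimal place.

Contribution at this volume is 114,390 × R$103.72 = R$11,864,530.80.
EBIT = R$11,864,530.80 − R$4,091,100 = R$7,773,430.80.
DOL = contribution ÷ EBIT = R$11,864,530.80 ÷ R$7,773,430.80 = 1.5263.
Operating income changes by 1.5263 × -26.4% = -40.3%.

-40.3%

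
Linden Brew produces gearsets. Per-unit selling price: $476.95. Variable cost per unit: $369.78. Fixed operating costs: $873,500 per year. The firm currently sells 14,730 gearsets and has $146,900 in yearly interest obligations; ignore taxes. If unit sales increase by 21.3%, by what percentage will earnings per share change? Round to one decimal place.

Contribution at this volume is 14,730 × $107.17 = $1,578,614.10.
Subtracting fixed costs: EBIT = $1,578,614.10 − $873,500 = $705,114.10.
After interest of $146,900.00, pre-tax earnings = $558,214.10.
DCL = total CM / (EBIT − I) = $1,578,614.10 / $558,214.10 = 2.8280.
EPS therefore changes by 2.8280 × (+21.3%) = +60.2%.

+60.2%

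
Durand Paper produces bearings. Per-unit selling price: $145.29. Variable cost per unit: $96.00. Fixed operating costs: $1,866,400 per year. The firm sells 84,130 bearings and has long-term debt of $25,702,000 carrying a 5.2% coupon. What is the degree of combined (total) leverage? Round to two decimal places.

Total contribution margin = 84,130 × $49.29 = $4,146,767.70.
Subtracting fixed costs: EBIT = $4,146,767.70 − $1,866,400 = $2,280,367.70. Interest = $1,336,504.00, so EBIT − I = $943,863.70.
Degree of total leverage = total CM / (EBIT − interest) = $4,146,767.70 / $943,863.70 = 4.3934.

4.39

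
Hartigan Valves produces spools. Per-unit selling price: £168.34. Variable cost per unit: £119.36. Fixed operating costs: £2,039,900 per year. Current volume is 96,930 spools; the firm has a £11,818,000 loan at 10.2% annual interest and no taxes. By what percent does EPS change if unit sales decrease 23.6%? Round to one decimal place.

-74.6%

Total contribution margin = 96,930 × £48.98 = £4,747,631.40.
Operating income = contribution − fixed costs = £4,747,631.40 − £2,039,900 = £2,707,731.40.
Interest = £1,205,436.00, so EBIT − I = £1,502,295.40.
DCL = total CM / (EBIT − I) = £4,747,631.40 / £1,502,295.40 = 3.1603.
%ΔEPS = DCL × %ΔSales = 3.1603 × -23.6% = -74.6%.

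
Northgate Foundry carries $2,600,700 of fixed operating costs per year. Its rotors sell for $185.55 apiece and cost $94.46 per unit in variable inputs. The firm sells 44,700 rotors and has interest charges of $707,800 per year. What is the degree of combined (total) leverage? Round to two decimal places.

Contribution at this volume is 44,700 × $91.09 = $4,071,723.00.
Operating income = contribution − fixed costs = $4,071,723.00 − $2,600,700 = $1,471,023.00. Interest = $707,800.00, so EBIT − I = $763,223.00.
DCL = contribution ÷ (EBIT − I) = $4,071,723.00 ÷ $763,223.00 = 5.3349.

5.33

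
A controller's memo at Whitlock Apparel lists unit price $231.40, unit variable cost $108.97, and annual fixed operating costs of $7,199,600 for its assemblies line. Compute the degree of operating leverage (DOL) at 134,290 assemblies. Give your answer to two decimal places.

1.78

Contribution at this volume is 134,290 × $122.43 = $16,441,124.70.
EBIT = $16,441,124.70 − $7,199,600 = $9,241,524.70.
So DOL = total CM / EBIT = $16,441,124.70 / $9,241,524.70 = 1.7790.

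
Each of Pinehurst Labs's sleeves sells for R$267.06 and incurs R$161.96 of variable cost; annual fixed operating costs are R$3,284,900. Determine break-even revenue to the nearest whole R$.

CM per unit = R$267.06 − R$161.96 = R$105.10; CM ratio = R$105.10 / R$267.06 = 0.3935.
Break-even revenue = fixed costs × price ÷ CM = R$3,284,900 × R$267.06 ÷ R$105.10 = R$8,346,959.

R$8,346,959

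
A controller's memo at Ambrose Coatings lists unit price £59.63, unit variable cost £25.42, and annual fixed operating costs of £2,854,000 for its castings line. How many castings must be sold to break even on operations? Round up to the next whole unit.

83,426 castings

Contribution margin per unit = £59.63 − £25.42 = £34.21.
Break-even volume = fixed costs ÷ CM per unit = £2,854,000 ÷ £34.21 = 83,425.90, so 83,426 castings.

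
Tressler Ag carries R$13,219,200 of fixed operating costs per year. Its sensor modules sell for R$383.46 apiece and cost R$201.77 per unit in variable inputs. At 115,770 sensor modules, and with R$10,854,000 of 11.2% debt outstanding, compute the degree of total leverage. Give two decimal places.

3.19

At 115,770 units, contribution = 115,770 × R$181.69 = R$21,034,251.30.
Subtracting fixed costs: EBIT = R$21,034,251.30 − R$13,219,200 = R$7,815,051.30. Interest = R$1,215,648.00, so EBIT − I = R$6,599,403.30.
DCL = contribution ÷ (EBIT − I) = R$21,034,251.30 ÷ R$6,599,403.30 = 3.1873.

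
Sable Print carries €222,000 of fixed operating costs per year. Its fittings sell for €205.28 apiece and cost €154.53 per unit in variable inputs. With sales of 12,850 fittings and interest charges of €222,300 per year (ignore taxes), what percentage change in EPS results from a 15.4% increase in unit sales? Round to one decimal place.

+48.3%

Total contribution margin = 12,850 × €50.75 = €652,137.50.
EBIT = €652,137.50 − €222,000 = €430,137.50.
Interest = €222,300.00, so EBIT − I = €207,837.50.
Degree of combined leverage = contribution ÷ (EBIT − I) = €652,137.50 ÷ €207,837.50 = 3.1377.
%ΔEPS = DCL × %ΔSales = 3.1377 × +15.4% = +48.3%.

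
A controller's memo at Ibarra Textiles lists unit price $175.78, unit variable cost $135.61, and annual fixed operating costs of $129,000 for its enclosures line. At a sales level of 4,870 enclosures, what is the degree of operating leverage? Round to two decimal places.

At 4,870 units, contribution = 4,870 × $40.17 = $195,627.90.
Operating income = contribution − fixed costs = $195,627.90 − $129,000 = $66,627.90.
DOL = contribution ÷ EBIT = $195,627.90 ÷ $66,627.90 = 2.9361.

2.94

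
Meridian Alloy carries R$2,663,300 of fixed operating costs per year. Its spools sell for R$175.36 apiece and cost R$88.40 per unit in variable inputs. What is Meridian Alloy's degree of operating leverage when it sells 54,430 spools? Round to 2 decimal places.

Contribution at this volume is 54,430 × R$86.96 = R$4,733,232.80.
EBIT = R$4,733,232.80 − R$2,663,300 = R$2,069,932.80.
DOL = contribution ÷ EBIT = R$4,733,232.80 ÷ R$2,069,932.80 = 2.2867.

2.29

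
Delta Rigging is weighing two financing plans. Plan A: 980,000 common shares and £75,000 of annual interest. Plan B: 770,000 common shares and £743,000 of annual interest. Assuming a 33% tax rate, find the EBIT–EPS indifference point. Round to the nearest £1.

£3,192,333

Set EPS_A = EPS_B: (EBIT − £75,000)(1 − 0.33) ÷ 980,000 = (EBIT − £743,000)(1 − 0.33) ÷ 770,000.
The (1 − t) factor cancels: (EBIT − 75,000) × 770,000 = (EBIT − 743,000) × 980,000.
Solving, EBIT = (743,000·980,000 − 75,000·770,000) / (980,000 − 770,000) = 670,390,000,000 / 210,000 = 3,192,333.33.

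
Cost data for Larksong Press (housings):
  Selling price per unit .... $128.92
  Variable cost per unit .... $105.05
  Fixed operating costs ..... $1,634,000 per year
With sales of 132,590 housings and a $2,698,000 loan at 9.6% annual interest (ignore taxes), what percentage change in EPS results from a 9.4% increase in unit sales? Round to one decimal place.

Contribution at this volume is 132,590 × $23.87 = $3,164,923.30.
Operating income = contribution − fixed costs = $3,164,923.30 − $1,634,000 = $1,530,923.30.
Interest = $259,008.00, so EBIT − I = $1,271,915.30.
Degree of combined leverage = contribution ÷ (EBIT − I) = $3,164,923.30 ÷ $1,271,915.30 = 2.4883.
%ΔEPS = DCL × %ΔSales = 2.4883 × +9.4% = +23.4%.

+23.4%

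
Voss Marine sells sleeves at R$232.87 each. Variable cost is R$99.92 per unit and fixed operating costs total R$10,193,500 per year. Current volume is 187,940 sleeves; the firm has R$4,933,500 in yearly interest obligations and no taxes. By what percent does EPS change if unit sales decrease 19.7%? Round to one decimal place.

-49.9%

Contribution at this volume is 187,940 × R$132.95 = R$24,986,623.00.
EBIT = R$24,986,623.00 − R$10,193,500 = R$14,793,123.00.
Interest = R$4,933,500.00, so EBIT − I = R$9,859,623.00.
Degree of combined leverage = contribution ÷ (EBIT − I) = R$24,986,623.00 ÷ R$9,859,623.00 = 2.5342.
%ΔEPS = DCL × %ΔSales = 2.5342 × -19.7% = -49.9%.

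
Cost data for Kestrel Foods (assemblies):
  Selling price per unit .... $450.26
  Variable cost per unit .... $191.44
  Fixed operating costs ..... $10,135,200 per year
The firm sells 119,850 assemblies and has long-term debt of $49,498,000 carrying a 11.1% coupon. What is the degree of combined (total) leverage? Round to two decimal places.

2.02

At 119,850 units, contribution = 119,850 × $258.82 = $31,019,577.00.
Subtracting fixed costs: EBIT = $31,019,577.00 − $10,135,200 = $20,884,377.00. Interest = $5,494,278.00.
DOL = $31,019,577.00 ÷ $20,884,377.00 = 1.4853; DFL = $20,884,377.00 ÷ $15,390,099.00 = 1.3570.
DCL = DOL × DFL = 1.4853 × 1.3570 = 2.0156.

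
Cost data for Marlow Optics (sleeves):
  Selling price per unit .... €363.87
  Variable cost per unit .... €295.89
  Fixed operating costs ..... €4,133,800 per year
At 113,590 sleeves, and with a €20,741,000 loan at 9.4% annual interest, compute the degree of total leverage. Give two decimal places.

Contribution at this volume is 113,590 × €67.98 = €7,721,848.20.
EBIT = €7,721,848.20 − €4,133,800 = €3,588,048.20. Interest = €1,949,654.00, so EBIT − I = €1,638,394.20.
DCL = contribution ÷ (EBIT − I) = €7,721,848.20 ÷ €1,638,394.20 = 4.7131.

4.71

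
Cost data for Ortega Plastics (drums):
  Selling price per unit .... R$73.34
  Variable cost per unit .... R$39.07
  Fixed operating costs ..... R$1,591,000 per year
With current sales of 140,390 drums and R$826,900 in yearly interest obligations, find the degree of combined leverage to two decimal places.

2.01

Total contribution margin = 140,390 × R$34.27 = R$4,811,165.30.
Subtracting fixed costs: EBIT = R$4,811,165.30 − R$1,591,000 = R$3,220,165.30. Interest = R$826,900.00, so EBIT − I = R$2,393,265.30.
DCL = contribution ÷ (EBIT − I) = R$4,811,165.30 ÷ R$2,393,265.30 = 2.0103.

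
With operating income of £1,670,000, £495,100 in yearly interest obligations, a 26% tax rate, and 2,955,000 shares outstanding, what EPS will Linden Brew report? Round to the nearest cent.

£0.29

Interest = £495,100.00, so EBT = £1,670,000 − £495,100.00 = £1,174,900.00.
After tax at 26%: net income = £1,174,900.00 × 0.74 = £869,426.00.
EPS = £869,426.00 ÷ 2,955,000 = £0.29.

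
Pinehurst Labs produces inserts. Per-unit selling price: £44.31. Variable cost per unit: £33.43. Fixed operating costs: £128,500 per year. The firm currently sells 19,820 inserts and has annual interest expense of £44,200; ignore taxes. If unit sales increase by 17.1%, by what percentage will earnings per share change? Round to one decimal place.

Total contribution margin = 19,820 × £10.88 = £215,641.60.
Subtracting fixed costs: EBIT = £215,641.60 − £128,500 = £87,141.60.
Interest = £44,200.00, so EBIT − I = £42,941.60.
Degree of combined leverage = contribution ÷ (EBIT − I) = £215,641.60 ÷ £42,941.60 = 5.0217.
%ΔEPS = DCL × %ΔSales = 5.0217 × +17.1% = +85.9%.

+85.9%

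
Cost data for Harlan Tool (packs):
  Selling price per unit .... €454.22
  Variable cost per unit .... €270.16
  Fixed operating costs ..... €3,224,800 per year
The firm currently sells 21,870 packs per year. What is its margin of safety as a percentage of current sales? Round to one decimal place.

Contribution margin per unit = €454.22 − €270.16 = €184.06. Break-even units = €3,224,800 ÷ €184.06 = 17,520.37; break-even revenue = 17,520.37 × €454.22 = €7,958,104.18.
Current sales = 21,870 × €454.22 = €9,933,791.40.
Margin of safety = (€9,933,791.40 − €7,958,104.18) ÷ €9,933,791.40 = 19.9%.

19.9%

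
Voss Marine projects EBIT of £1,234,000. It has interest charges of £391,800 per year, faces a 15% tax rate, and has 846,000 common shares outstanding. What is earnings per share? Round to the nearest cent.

£0.85

Pre-tax income = £1,234,000 − £391,800.00 = £842,200.00.
After tax at 15%: net income = £842,200.00 × 0.85 = £715,870.00.
EPS = £715,870.00 ÷ 846,000 = £0.85.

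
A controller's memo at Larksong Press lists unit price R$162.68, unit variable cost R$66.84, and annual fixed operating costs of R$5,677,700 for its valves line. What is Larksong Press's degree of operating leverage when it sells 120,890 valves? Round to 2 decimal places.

1.96

At 120,890 units, contribution = 120,890 × R$95.84 = R$11,586,097.60.
EBIT = R$11,586,097.60 − R$5,677,700 = R$5,908,397.60.
Degree of operating leverage = R$11,586,097.60 / R$5,908,397.60 = 1.9610.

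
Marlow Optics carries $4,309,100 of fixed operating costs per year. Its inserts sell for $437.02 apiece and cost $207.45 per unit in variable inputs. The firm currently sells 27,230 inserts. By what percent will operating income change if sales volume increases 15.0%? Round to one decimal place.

At 27,230 units, contribution = 27,230 × $229.57 = $6,251,191.10.
Operating income = contribution − fixed costs = $6,251,191.10 − $4,309,100 = $1,942,091.10.
So DOL = total CM / EBIT = $6,251,191.10 / $1,942,091.10 = 3.2188.
%ΔEBIT = DOL × %ΔSales = 3.2188 × +15.0% = +48.3%.

+48.3%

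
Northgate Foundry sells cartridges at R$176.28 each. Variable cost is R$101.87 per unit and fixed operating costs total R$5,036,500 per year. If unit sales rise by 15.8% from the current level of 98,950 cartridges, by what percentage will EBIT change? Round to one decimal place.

+50.0%

Contribution at this volume is 98,950 × R$74.41 = R$7,362,869.50.
EBIT = R$7,362,869.50 − R$5,036,500 = R$2,326,369.50.
Degree of operating leverage = R$7,362,869.50 / R$2,326,369.50 = 3.1650.
So EBIT moves 3.1650 × (+15.8%) = +50.0%.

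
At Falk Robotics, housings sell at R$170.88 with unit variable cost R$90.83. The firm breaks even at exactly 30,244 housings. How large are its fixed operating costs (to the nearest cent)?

Contribution margin per unit = R$170.88 − R$90.83 = R$80.05.
Fixed costs = break-even units × CM = 30,244 × R$80.05 = R$2,421,032.20.

R$2,421,032.20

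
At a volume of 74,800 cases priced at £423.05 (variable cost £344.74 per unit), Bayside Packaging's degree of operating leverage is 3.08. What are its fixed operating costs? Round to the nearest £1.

Total contribution margin = 74,800 × £78.31 = £5,857,588.00.
DOL = contribution / EBIT, so EBIT = £5,857,588.00 / 3.08 = £1,901,814.29.
And FC = contribution − EBIT = £5,857,588.00 − £1,901,814.29 = £3,955,774.

£3,955,774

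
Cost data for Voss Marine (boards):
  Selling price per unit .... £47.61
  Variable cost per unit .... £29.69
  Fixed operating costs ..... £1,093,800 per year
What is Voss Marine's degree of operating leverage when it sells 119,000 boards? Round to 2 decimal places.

2.05

At 119,000 units, contribution = 119,000 × £17.92 = £2,132,480.00.
Subtracting fixed costs: EBIT = £2,132,480.00 − £1,093,800 = £1,038,680.00.
So DOL = total CM / EBIT = £2,132,480.00 / £1,038,680.00 = 2.0531.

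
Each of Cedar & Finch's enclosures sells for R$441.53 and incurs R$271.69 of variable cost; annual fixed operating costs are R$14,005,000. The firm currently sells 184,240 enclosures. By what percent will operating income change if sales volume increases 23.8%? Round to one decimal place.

+43.1%

At 184,240 units, contribution = 184,240 × R$169.84 = R$31,291,321.60.
EBIT = R$31,291,321.60 − R$14,005,000 = R$17,286,321.60.
Degree of operating leverage = R$31,291,321.60 / R$17,286,321.60 = 1.8102.
So EBIT moves 1.8102 × (+23.8%) = +43.1%.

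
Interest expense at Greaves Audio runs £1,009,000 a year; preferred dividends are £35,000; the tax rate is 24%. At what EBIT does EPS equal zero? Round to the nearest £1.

£1,055,053

Grossing the preferred dividend up to pre-tax terms: £35,000 / (1 − 0.24) = £46,052.63.
EPS = 0 when EBIT covers interest plus the pre-tax preferred burden: £1,009,000 + £46,052.63 = £1,055,052.63.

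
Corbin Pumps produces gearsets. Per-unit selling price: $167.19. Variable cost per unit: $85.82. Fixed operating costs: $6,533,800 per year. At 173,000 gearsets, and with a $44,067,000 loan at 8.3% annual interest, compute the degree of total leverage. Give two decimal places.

At 173,000 units, contribution = 173,000 × $81.37 = $14,077,010.00.
EBIT = $14,077,010.00 − $6,533,800 = $7,543,210.00. Interest = $3,657,561.00.
DOL = $14,077,010.00 ÷ $7,543,210.00 = 1.8662; DFL = $7,543,210.00 ÷ $3,885,649.00 = 1.9413.
Combined leverage = 1.8662 × 1.9413 = 3.6229.

3.62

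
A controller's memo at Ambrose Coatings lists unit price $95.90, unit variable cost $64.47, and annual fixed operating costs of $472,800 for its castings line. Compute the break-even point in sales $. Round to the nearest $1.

Contribution margin per unit = $95.90 − $64.47 = $31.43, a CM ratio of $31.43 ÷ $95.90 = 0.3277.
Break-even revenue = fixed costs × price ÷ CM = $472,800 × $95.90 ÷ $31.43 = $1,442,619.

$1,442,619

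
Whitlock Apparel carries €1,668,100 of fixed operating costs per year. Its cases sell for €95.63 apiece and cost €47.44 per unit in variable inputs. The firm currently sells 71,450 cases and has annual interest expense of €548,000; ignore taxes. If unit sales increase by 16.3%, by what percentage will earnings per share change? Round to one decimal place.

Contribution at this volume is 71,450 × €48.19 = €3,443,175.50.
Operating income = contribution − fixed costs = €3,443,175.50 − €1,668,100 = €1,775,075.50.
After interest of €548,000.00, pre-tax earnings = €1,227,075.50.
Degree of combined leverage = contribution ÷ (EBIT − I) = €3,443,175.50 ÷ €1,227,075.50 = 2.8060.
EPS therefore changes by 2.8060 × (+16.3%) = +45.7%.

+45.7%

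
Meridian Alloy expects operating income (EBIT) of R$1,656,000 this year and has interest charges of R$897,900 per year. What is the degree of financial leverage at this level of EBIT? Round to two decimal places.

2.18

Interest = R$897,900.00.
Degree of financial leverage = EBIT / (EBIT − interest) = R$1,656,000 / R$758,100.00 = 2.1844.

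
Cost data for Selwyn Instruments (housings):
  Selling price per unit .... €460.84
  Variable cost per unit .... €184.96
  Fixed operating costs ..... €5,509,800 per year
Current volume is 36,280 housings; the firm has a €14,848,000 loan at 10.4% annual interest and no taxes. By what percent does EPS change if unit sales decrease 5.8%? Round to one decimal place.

-19.6%

Contribution at this volume is 36,280 × €275.88 = €10,008,926.40.
EBIT = €10,008,926.40 − €5,509,800 = €4,499,126.40.
Interest = €1,544,192.00, so EBIT − I = €2,954,934.40.
DCL = total CM / (EBIT − I) = €10,008,926.40 / €2,954,934.40 = 3.3872.
%ΔEPS = DCL × %ΔSales = 3.3872 × -5.8% = -19.6%.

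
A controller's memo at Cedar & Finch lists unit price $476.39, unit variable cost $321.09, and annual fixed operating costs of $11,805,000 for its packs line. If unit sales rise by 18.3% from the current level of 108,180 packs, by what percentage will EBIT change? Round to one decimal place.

+61.5%

Total contribution margin = 108,180 × $155.30 = $16,800,354.00.
Operating income = contribution − fixed costs = $16,800,354.00 − $11,805,000 = $4,995,354.00.
So DOL = total CM / EBIT = $16,800,354.00 / $4,995,354.00 = 3.3632.
Operating income changes by 3.3632 × +18.3% = +61.5%.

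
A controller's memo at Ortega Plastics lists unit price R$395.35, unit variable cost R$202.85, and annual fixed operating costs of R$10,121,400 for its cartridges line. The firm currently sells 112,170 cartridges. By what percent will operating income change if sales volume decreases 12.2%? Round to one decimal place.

-23.0%

Total contribution margin = 112,170 × R$192.50 = R$21,592,725.00.
EBIT = R$21,592,725.00 − R$10,121,400 = R$11,471,325.00.
So DOL = total CM / EBIT = R$21,592,725.00 / R$11,471,325.00 = 1.8823.
So EBIT moves 1.8823 × (-12.2%) = -23.0%.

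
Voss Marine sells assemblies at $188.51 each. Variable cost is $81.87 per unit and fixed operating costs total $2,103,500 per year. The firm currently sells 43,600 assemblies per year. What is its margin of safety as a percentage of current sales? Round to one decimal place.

Contribution margin per unit = $188.51 − $81.87 = $106.64. Break-even units = $2,103,500 ÷ $106.64 = 19,725.24; break-even revenue = 19,725.24 × $188.51 = $3,718,405.71.
Actual sales revenue = 43,600 × $188.51 = $8,219,036.00.
Margin of safety = ($8,219,036.00 − $3,718,405.71) ÷ $8,219,036.00 = 54.8%.

54.8%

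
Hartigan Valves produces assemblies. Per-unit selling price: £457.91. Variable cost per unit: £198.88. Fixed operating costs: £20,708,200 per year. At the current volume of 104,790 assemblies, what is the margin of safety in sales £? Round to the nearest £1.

£11,376,691

Each unit contributes £457.91 − £198.88 = £259.03. Break-even units = £20,708,200 ÷ £259.03 = 79,945.18; break-even revenue = 79,945.18 × £457.91 = £36,607,697.42.
Actual sales revenue = 104,790 × £457.91 = £47,984,388.90.
Margin of safety = £47,984,388.90 − £36,607,697.42 = £11,376,691.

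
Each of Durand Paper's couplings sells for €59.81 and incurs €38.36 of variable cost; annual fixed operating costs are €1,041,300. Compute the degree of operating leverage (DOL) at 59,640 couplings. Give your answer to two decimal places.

5.38

Total contribution margin = 59,640 × €21.45 = €1,279,278.00.
Operating income = contribution − fixed costs = €1,279,278.00 − €1,041,300 = €237,978.00.
So DOL = total CM / EBIT = €1,279,278.00 / €237,978.00 = 5.3756.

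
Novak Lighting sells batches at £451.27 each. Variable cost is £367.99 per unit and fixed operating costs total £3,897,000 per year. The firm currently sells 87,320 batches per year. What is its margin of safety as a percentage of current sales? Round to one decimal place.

46.4%

Unit CM = price − variable cost = £451.27 − £367.99 = £83.28. Break-even units = £3,897,000 ÷ £83.28 = 46,793.95; break-even revenue = 46,793.95 × £451.27 = £21,116,704.97.
Actual sales revenue = 87,320 × £451.27 = £39,404,896.40.
Margin of safety = (£39,404,896.40 − £21,116,704.97) ÷ £39,404,896.40 = 46.4%.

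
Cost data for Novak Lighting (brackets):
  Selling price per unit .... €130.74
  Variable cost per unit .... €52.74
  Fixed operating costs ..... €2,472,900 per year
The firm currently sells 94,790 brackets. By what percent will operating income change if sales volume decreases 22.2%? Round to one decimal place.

Total contribution margin = 94,790 × €78.00 = €7,393,620.00.
EBIT = €7,393,620.00 − €2,472,900 = €4,920,720.00.
So DOL = total CM / EBIT = €7,393,620.00 / €4,920,720.00 = 1.5025.
%ΔEBIT = DOL × %ΔSales = 1.5025 × -22.2% = -33.4%.

-33.4%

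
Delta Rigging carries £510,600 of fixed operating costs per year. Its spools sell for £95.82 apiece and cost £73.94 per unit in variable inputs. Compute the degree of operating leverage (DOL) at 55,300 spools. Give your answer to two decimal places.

1.73

Total contribution margin = 55,300 × £21.88 = £1,209,964.00.
Subtracting fixed costs: EBIT = £1,209,964.00 − £510,600 = £699,364.00.
So DOL = total CM / EBIT = £1,209,964.00 / £699,364.00 = 1.7301.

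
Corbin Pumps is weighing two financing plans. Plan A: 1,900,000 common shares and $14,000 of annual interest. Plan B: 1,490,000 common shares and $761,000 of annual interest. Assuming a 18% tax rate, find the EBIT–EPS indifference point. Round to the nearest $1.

$3,475,707

Set EPS_A = EPS_B: (EBIT − $14,000)(1 − 0.18) ÷ 1,900,000 = (EBIT − $761,000)(1 − 0.18) ÷ 1,490,000.
Cancelling (1 − t) and cross-multiplying: 1,490,000·(EBIT − 14,000) = 1,900,000·(EBIT − 761,000).
Solving, EBIT = (761,000·1,900,000 − 14,000·1,490,000) / (1,900,000 − 1,490,000) = 1,425,040,000,000 / 410,000 = 3,475,707.32.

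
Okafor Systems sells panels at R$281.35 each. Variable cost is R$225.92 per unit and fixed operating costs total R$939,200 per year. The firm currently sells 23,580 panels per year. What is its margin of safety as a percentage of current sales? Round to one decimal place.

28.1%

Unit CM = price − variable cost = R$281.35 − R$225.92 = R$55.43. Break-even units = R$939,200 ÷ R$55.43 = 16,943.89; break-even revenue = 16,943.89 × R$281.35 = R$4,767,164.35.
Actual sales revenue = 23,580 × R$281.35 = R$6,634,233.00.
Margin of safety = (R$6,634,233.00 − R$4,767,164.35) ÷ R$6,634,233.00 = 28.1%.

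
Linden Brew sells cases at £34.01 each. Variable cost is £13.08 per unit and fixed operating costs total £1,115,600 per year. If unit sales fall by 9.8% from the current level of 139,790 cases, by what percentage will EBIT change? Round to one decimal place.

Total contribution margin = 139,790 × £20.93 = £2,925,804.70.
EBIT = £2,925,804.70 − £1,115,600 = £1,810,204.70.
DOL = contribution ÷ EBIT = £2,925,804.70 ÷ £1,810,204.70 = 1.6163.
%ΔEBIT = DOL × %ΔSales = 1.6163 × -9.8% = -15.8%.

-15.8%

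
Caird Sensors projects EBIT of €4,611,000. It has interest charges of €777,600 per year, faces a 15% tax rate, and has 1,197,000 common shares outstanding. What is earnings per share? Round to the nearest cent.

Pre-tax income = €4,611,000 − €777,600.00 = €3,833,400.00.
After tax at 15%: net income = €3,833,400.00 × 0.85 = €3,258,390.00.
EPS = €3,258,390.00 ÷ 1,197,000 = €2.72.

€2.72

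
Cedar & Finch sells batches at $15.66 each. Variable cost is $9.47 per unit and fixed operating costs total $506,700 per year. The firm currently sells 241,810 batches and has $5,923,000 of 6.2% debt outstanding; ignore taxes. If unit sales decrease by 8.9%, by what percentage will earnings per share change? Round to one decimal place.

Total contribution margin = 241,810 × $6.19 = $1,496,803.90.
Operating income = contribution − fixed costs = $1,496,803.90 − $506,700 = $990,103.90.
Interest = $367,226.00, so EBIT − I = $622,877.90.
DCL = total CM / (EBIT − I) = $1,496,803.90 / $622,877.90 = 2.4030.
%ΔEPS = DCL × %ΔSales = 2.4030 × -8.9% = -21.4%.

-21.4%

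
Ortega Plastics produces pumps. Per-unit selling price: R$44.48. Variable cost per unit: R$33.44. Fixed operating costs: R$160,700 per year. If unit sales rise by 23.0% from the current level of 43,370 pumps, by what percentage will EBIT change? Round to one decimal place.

+34.6%

Contribution at this volume is 43,370 × R$11.04 = R$478,804.80.
EBIT = R$478,804.80 − R$160,700 = R$318,104.80.
DOL = contribution ÷ EBIT = R$478,804.80 ÷ R$318,104.80 = 1.5052.
Operating income changes by 1.5052 × +23.0% = +34.6%.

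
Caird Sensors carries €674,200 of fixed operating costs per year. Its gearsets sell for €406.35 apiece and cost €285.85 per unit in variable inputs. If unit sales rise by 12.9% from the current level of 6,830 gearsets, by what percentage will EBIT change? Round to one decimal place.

At 6,830 units, contribution = 6,830 × €120.50 = €823,015.00.
EBIT = €823,015.00 − €674,200 = €148,815.00.
Degree of operating leverage = €823,015.00 / €148,815.00 = 5.5305.
So EBIT moves 5.5305 × (+12.9%) = +71.3%.

+71.3%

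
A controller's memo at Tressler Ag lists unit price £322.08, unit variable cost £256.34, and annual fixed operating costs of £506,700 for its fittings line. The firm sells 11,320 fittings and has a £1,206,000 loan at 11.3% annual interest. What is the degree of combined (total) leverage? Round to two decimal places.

7.35

Contribution at this volume is 11,320 × £65.74 = £744,176.80.
Operating income = contribution − fixed costs = £744,176.80 − £506,700 = £237,476.80. Interest = £136,278.00.
DOL = £744,176.80 ÷ £237,476.80 = 3.1337; DFL = £237,476.80 ÷ £101,198.80 = 2.3466.
DCL = DOL × DFL = 3.1337 × 2.3466 = 7.3535.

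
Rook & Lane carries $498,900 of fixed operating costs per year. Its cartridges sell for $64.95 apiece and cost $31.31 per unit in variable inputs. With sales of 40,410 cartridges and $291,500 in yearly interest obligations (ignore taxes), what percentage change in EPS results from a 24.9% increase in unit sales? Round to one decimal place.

Contribution at this volume is 40,410 × $33.64 = $1,359,392.40.
EBIT = $1,359,392.40 − $498,900 = $860,492.40.
After interest of $291,500.00, pre-tax earnings = $568,992.40.
DCL = total CM / (EBIT − I) = $1,359,392.40 / $568,992.40 = 2.3891.
EPS therefore changes by 2.3891 × (+24.9%) = +59.5%.

+59.5%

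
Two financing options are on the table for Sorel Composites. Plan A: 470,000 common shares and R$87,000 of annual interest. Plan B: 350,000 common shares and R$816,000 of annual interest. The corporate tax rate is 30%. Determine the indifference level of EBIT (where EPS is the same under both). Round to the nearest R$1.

Set EPS_A = EPS_B: (EBIT − R$87,000)(1 − 0.30) ÷ 470,000 = (EBIT − R$816,000)(1 − 0.30) ÷ 350,000.
Cancelling (1 − t) and cross-multiplying: 350,000·(EBIT − 87,000) = 470,000·(EBIT − 816,000).
Solving, EBIT = (816,000·470,000 − 87,000·350,000) / (470,000 − 350,000) = 353,070,000,000 / 120,000 = 2,942,250.00.

R$2,942,250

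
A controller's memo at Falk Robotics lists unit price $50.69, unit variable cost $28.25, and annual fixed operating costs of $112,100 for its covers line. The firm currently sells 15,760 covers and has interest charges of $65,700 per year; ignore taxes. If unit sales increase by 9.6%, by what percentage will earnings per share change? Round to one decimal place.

At 15,760 units, contribution = 15,760 × $22.44 = $353,654.40.
Operating income = contribution − fixed costs = $353,654.40 − $112,100 = $241,554.40.
After interest of $65,700.00, pre-tax earnings = $175,854.40.
Degree of combined leverage = contribution ÷ (EBIT − I) = $353,654.40 ÷ $175,854.40 = 2.0111.
EPS therefore changes by 2.0111 × (+9.6%) = +19.3%.

+19.3%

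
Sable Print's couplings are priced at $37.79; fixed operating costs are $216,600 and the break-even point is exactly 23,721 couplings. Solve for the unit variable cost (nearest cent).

At break-even, FC = Q × (P − VC), so P − VC = $216,600 ÷ 23,721 = $9.1311.
Variable cost per unit = $37.79 − $9.1311 = $28.66.

$28.66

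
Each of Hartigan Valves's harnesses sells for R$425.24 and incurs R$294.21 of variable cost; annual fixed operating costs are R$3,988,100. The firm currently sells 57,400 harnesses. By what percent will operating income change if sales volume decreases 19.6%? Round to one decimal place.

Contribution at this volume is 57,400 × R$131.03 = R$7,521,122.00.
Subtracting fixed costs: EBIT = R$7,521,122.00 − R$3,988,100 = R$3,533,022.00.
DOL = contribution ÷ EBIT = R$7,521,122.00 ÷ R$3,533,022.00 = 2.1288.
Operating income changes by 2.1288 × -19.6% = -41.7%.

-41.7%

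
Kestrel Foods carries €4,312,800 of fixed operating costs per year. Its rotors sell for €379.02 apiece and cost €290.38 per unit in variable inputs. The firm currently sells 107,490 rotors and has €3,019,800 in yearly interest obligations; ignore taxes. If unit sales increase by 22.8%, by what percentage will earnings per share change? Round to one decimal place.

At 107,490 units, contribution = 107,490 × €88.64 = €9,527,913.60.
Subtracting fixed costs: EBIT = €9,527,913.60 − €4,312,800 = €5,215,113.60.
Interest = €3,019,800.00, so EBIT − I = €2,195,313.60.
DCL = total CM / (EBIT − I) = €9,527,913.60 / €2,195,313.60 = 4.3401.
EPS therefore changes by 4.3401 × (+22.8%) = +99.0%.

+99.0%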